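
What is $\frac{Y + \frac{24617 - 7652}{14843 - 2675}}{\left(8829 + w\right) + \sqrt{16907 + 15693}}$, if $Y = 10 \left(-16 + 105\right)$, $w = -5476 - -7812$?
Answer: $\frac{41402053}{518438440} - \frac{18541 \sqrt{326}}{259219220} \approx 0.078568$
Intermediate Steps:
$w = 2336$ ($w = -5476 + 7812 = 2336$)
$Y = 890$ ($Y = 10 \cdot 89 = 890$)
$\frac{Y + \frac{24617 - 7652}{14843 - 2675}}{\left(8829 + w\right) + \sqrt{16907 + 15693}} = \frac{890 + \frac{24617 - 7652}{14843 - 2675}}{\left(8829 + 2336\right) + \sqrt{16907 + 15693}} = \frac{890 + \frac{16965}{12168}}{11165 + \sqrt{32600}} = \frac{890 + 16965 \cdot \frac{1}{12168}}{11165 + 10 \sqrt{326}} = \frac{890 + \frac{145}{104}}{11165 + 10 \sqrt{326}} = \frac{92705}{104 \left(11165 + 10 \sqrt{326}\right)}$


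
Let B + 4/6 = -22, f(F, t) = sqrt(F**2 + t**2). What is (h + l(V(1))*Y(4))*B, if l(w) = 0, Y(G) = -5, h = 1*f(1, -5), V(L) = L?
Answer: -68*sqrt(26)/3 ≈ -115.58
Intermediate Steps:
B = -68/3 (B = -2/3 - 22 = -68/3 ≈ -22.667)
h = sqrt(26) (h = 1*sqrt(1**2 + (-5)**2) = 1*sqrt(1 + 25) = 1*sqrt(26) = sqrt(26) ≈ 5.0990)
(h + l(V(1))*Y(4))*B = (sqrt(26) + 0*(-5))*(-68/3) = (sqrt(26) + 0)*(-68/3) = sqrt(26)*(-68/3) = -68*sqrt(26)/3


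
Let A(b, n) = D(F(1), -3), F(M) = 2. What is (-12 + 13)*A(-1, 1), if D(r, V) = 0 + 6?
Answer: 6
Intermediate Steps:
D(r, V) = 6
A(b, n) = 6
(-12 + 13)*A(-1, 1) = (-12 + 13)*6 = 1*6 = 6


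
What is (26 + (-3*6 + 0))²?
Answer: 64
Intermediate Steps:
(26 + (-3*6 + 0))² = (26 + (-18 + 0))² = (26 - 18)² = 8² = 64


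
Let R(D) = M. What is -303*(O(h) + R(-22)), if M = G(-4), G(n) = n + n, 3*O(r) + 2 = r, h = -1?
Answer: 2727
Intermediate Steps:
O(r) = -2/3 + r/3
G(n) = 2*n
M = -8 (M = 2*(-4) = -8)
R(D) = -8
-303*(O(h) + R(-22)) = -303*((-2/3 + (1/3)*(-1)) - 8) = -303*((-2/3 - 1/3) - 8) = -303*(-1 - 8) = -303*(-9) = 2727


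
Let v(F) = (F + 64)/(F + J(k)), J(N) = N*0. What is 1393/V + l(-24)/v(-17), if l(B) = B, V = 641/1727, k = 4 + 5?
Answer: 113329945/30127 ≈ 3761.7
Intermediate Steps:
k = 9
J(N) = 0
V = 641/1727 (V = 641*(1/1727) = 641/1727 ≈ 0.37116)
v(F) = (64 + F)/F (v(F) = (F + 64)/(F + 0) = (64 + F)/F)
1393/V + l(-24)/v(-17) = 1393/(641/1727) - 24*(-17/(64 - 17)) = 1393*(1727/641) - 24/((-1/17*47)) = 2405711/641 - 24/(-47/17) = 2405711/641 - 24*(-17/47) = 2405711/641 + 408/47 = 113329945/30127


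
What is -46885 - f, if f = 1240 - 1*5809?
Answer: -42316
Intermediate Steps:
f = -4569 (f = 1240 - 5809 = -4569)
-46885 - f = -46885 - 1*(-4569) = -46885 + 4569 = -42316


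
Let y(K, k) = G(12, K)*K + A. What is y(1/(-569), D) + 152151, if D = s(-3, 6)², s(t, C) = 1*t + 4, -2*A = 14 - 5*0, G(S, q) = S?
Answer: 86569924/569 ≈ 1.5214e+5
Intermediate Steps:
A = -7 (A = -(14 - 5*0)/2 = -(14 + 0)/2 = -½*14 = -7)
s(t, C) = 4 + t (s(t, C) = t + 4 = 4 + t)
D = 1 (D = (4 - 3)² = 1² = 1)
y(K, k) = -7 + 12*K (y(K, k) = 12*K - 7 = -7 + 12*K)
y(1/(-569), D) + 152151 = (-7 + 12/(-569)) + 152151 = (-7 + 12*(-1/569)) + 152151 = (-7 - 12/569) + 152151 = -3995/569 + 152151 = 86569924/569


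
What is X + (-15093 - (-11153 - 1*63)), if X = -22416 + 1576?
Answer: -24717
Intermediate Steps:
X = -20840
X + (-15093 - (-11153 - 1*63)) = -20840 + (-15093 - (-11153 - 1*63)) = -20840 + (-15093 - (-11153 - 63)) = -20840 + (-15093 - 1*(-11216)) = -20840 + (-15093 + 11216) = -20840 - 3877 = -24717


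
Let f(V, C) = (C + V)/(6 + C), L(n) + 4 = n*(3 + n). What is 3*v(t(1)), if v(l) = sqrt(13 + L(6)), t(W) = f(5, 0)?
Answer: 9*sqrt(7) ≈ 23.812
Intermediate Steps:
L(n) = -4 + n*(3 + n)
f(V, C) = (C + V)/(6 + C)
t(W) = 5/6 (t(W) = (0 + 5)/(6 + 0) = 5/6)
v(l) = 3*sqrt(7) (v(l) = sqrt(13 + (-4 + 6**2 + 3*6)) = sqrt(13 + (-4 + 36 + 18)) = sqrt(13 + 50) = sqrt(63) = 3*sqrt(7))
3*v(t(1)) = 3*(3*sqrt(7)) = 9*sqrt(7)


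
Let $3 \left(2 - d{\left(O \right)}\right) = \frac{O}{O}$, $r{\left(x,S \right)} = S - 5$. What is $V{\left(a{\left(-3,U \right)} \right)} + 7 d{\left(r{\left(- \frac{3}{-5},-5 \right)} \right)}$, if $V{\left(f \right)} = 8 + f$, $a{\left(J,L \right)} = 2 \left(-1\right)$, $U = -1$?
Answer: $\frac{53}{3} \approx 17.667$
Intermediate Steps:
$r{\left(x,S \right)} = -5 + S$
$d{\left(O \right)} = \frac{5}{3}$ ($d{\left(O \right)} = 2 - \frac{O \frac{1}{O}}{3} = 2 - \frac{1}{3} = \frac{5}{3}$)
$a{\left(J,L \right)} = -2$
$V{\left(a{\left(-3,U \right)} \right)} + 7 d{\left(r{\left(- \frac{3}{-5},-5 \right)} \right)} = \left(8 - 2\right) + 7 \cdot \frac{5}{3} = 6 + \frac{35}{3} = \frac{53}{3}$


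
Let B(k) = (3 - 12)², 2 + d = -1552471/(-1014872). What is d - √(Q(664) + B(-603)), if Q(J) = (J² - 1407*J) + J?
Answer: -477273/1014872 - 47*I*√223 ≈ -0.47028 - 701.86*I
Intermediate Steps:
d = -477273/1014872 (d = -2 - 1552471/(-1014872) = -2 - 1552471*(-1/1014872) = -2 + 1552471/1014872 = -477273/1014872 ≈ -0.47028)
Q(J) = J² - 1406*J
B(k) = 81 (B(k) = (-9)² = 81)
d - √(Q(664) + B(-603)) = -477273/1014872 - √(664*(-1406 + 664) + 81) = -477273/1014872 - √(664*(-742) + 81) = -477273/1014872 - √(-492688 + 81) = -477273/1014872 - √(-492607) = -477273/1014872 - 47*I*√223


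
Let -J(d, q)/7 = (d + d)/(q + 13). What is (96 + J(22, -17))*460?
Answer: 79580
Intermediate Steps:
J(d, q) = -14*d/(13 + q) (J(d, q) = -7*(d + d)/(q + 13) = -7*2*d/(13 + q) = -14*d/(13 + q))
(96 + J(22, -17))*460 = (96 - 14*22/(13 - 17))*460 = (96 - 14*22/(-4))*460 = (96 - 14*22*(-¼))*460 = (96 + 77)*460 = 173*460 = 79580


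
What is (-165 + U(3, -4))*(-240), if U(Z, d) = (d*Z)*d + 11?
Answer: 25440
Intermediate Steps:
U(Z, d) = 11 + Z*d² (U(Z, d) = (Z*d)*d + 11 = Z*d² + 11 = 11 + Z*d²)
(-165 + U(3, -4))*(-240) = (-165 + (11 + 3*(-4)²))*(-240) = (-165 + (11 + 3*16))*(-240) = (-165 + (11 + 48))*(-240) = (-165 + 59)*(-240) = -106*(-240) = 25440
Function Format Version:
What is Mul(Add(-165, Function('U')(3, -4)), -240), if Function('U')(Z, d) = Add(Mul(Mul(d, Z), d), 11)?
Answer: 25440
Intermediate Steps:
Function('U')(Z, d) = Add(11, Mul(Z, Pow(d, 2))) (Function('U')(Z, d) = Add(Mul(Mul(Z, d), d), 11) = Add(Mul(Z, Pow(d, 2)), 11) = Add(11, Mul(Z, Pow(d, 2))))
Mul(Add(-165, Function('U')(3, -4)), -240) = Mul(Add(-165, Add(11, Mul(3, Pow(-4, 2)))), -240) = Mul(Add(-165, Add(11, Mul(3, 16))), -240) = Mul(Add(-165, Add(11, 48)), -240) = Mul(Add(-165, 59), -240) = Mul(-106, -240) = 25440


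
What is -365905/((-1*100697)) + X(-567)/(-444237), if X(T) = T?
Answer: 54201878228/14911111063 ≈ 3.6350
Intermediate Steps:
-365905/((-1*100697)) + X(-567)/(-444237) = -365905/((-1*100697)) - 567/(-444237) = -365905/(-100697) - 567*(-1/444237) = -365905*(-1/100697) + 189/148079 = 365905/100697 + 189/148079 = 54201878228/14911111063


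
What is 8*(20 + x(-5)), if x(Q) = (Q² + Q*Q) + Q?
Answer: 520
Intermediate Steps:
x(Q) = Q + 2*Q² (x(Q) = (Q² + Q²) + Q = 2*Q² + Q = Q + 2*Q²)
8*(20 + x(-5)) = 8*(20 - 5*(1 + 2*(-5))) = 8*(20 - 5*(1 - 10)) = 8*(20 - 5*(-9)) = 8*(20 + 45) = 8*65 = 520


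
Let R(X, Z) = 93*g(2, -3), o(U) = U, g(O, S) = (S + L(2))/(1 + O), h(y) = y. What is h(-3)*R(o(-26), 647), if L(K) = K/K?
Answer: 186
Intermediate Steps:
L(K) = 1
g(O, S) = (1 + S)/(1 + O) (g(O, S) = (S + 1)/(1 + O) = (1 + S)/(1 + O))
R(X, Z) = -62 (R(X, Z) = 93*((1 - 3)/(1 + 2)) = 93*(-2/3) = 93*((⅓)*(-2)) = 93*(-⅔) = -62)
h(-3)*R(o(-26), 647) = -3*(-62) = 186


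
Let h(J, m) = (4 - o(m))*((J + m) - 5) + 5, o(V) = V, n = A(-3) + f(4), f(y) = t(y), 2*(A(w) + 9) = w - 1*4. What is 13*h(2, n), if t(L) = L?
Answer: -7215/4 ≈ -1803.8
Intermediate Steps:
A(w) = -11 + w/2 (A(w) = -9 + (w - 1*4)/2 = -9 + (w - 4)/2 = -9 + (-4 + w)/2 = -9 + (-2 + w/2) = -11 + w/2)
f(y) = y
n = -17/2 (n = (-11 + (1/2)*(-3)) + 4 = (-11 - 3/2) + 4 = -25/2 + 4 = -17/2 ≈ -8.5000)
h(J, m) = 5 + (4 - m)*(-5 + J + m) (h(J, m) = (4 - m)*((J + m) - 5) + 5 = (4 - m)*(-5 + J + m) + 5 = 5 + (4 - m)*(-5 + J + m))
13*h(2, n) = 13*(-15 - (-17/2)**2 + 4*2 + 9*(-17/2) - 1*2*(-17/2)) = 13*(-15 - 1*289/4 + 8 - 153/2 + 17) = 13*(-15 - 289/4 + 8 - 153/2 + 17) = 13*(-555/4) = -7215/4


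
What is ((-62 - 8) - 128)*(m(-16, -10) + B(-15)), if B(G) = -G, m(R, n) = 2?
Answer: -3366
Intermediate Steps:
((-62 - 8) - 128)*(m(-16, -10) + B(-15)) = ((-62 - 8) - 128)*(2 - 1*(-15)) = (-70 - 128)*(2 + 15) = -198*17 = -3366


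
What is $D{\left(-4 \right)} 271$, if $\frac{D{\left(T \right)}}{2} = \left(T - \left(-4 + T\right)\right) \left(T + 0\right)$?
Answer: $-8672$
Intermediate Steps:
$D{\left(T \right)} = 8 T$ ($D{\left(T \right)} = 2 \left(T - \left(-4 + T\right)\right) \left(T + 0\right) = 2 \cdot 4 T = 8 T$)
$D{\left(-4 \right)} 271 = 8 \left(-4\right) 271 = \left(-32\right) 271 = -8672$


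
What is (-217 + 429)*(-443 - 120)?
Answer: -119356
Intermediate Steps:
(-217 + 429)*(-443 - 120) = 212*(-563) = -119356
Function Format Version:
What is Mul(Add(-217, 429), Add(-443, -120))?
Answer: -119356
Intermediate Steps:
Mul(Add(-217, 429), Add(-443, -120)) = Mul(212, -563) = -119356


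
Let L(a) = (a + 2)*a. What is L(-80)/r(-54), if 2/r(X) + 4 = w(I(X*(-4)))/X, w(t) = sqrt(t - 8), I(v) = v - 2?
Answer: -12480 - 520*sqrt(206)/9 ≈ -13309.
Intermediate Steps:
L(a) = a*(2 + a) (L(a) = (2 + a)*a = a*(2 + a))
I(v) = -2 + v
w(t) = sqrt(-8 + t)
r(X) = 2/(-4 + sqrt(-10 - 4*X)/X) (r(X) = 2/(-4 + sqrt(-8 + (-2 + X*(-4)))/X) = 2/(-4 + sqrt(-8 + (-2 - 4*X))/X) = 2/(-4 + sqrt(-10 - 4*X)/X))
L(-80)/r(-54) = (-80*(2 - 80))/((-2*(-54)/(4*(-54) - sqrt(2)*sqrt(-5 - 2*(-54))))) = (-80*(-78))/((-2*(-54)/(-216 - sqrt(2)*sqrt(-5 + 108)))) = 6240/((-2*(-54)/(-216 - sqrt(2)*sqrt(103)))) = 6240/((-2*(-54)/(-216 - sqrt(206)))) = 6240/((108/(-216 - sqrt(206)))) = 6240*(-2 - sqrt(206)/108) = -12480 - 520*sqrt(206)/9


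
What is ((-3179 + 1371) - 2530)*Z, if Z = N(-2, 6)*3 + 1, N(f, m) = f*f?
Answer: -56394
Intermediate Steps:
N(f, m) = f**2
Z = 13 (Z = (-2)**2*3 + 1 = 4*3 + 1 = 12 + 1 = 13)
((-3179 + 1371) - 2530)*Z = ((-3179 + 1371) - 2530)*13 = (-1808 - 2530)*13 = -4338*13 = -56394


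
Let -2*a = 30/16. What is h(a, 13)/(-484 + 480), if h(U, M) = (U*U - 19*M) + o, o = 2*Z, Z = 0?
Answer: 63007/1024 ≈ 61.530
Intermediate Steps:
a = -15/16 ≈ -0.93750
o = 0 (o = 2*0 = 0)
h(U, M) = U² - 19*M (h(U, M) = (U*U - 19*M) + 0 = (U² - 19*M) + 0 = U² - 19*M)
h(a, 13)/(-484 + 480) = ((-15/16)² - 19*13)/(-484 + 480) = (225/256 - 247)/(-4) = -63007/256*(-¼) = 63007/1024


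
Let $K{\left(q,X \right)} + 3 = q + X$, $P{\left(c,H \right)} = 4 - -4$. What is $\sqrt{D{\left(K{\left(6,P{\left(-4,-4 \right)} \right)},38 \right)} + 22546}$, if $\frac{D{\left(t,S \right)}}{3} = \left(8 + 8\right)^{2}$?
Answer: $\sqrt{23314} \approx 152.69$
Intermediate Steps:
$P{\left(c,H \right)} = 8$ ($P{\left(c,H \right)} = 4 + 4 = 8$)
$K{\left(q,X \right)} = -3 + X + q$ ($K{\left(q,X \right)} = -3 + \left(q + X\right) = -3 + \left(X + q\right) = -3 + X + q$)
$D{\left(t,S \right)} = 768$ ($D{\left(t,S \right)} = 3 \left(8 + 8\right)^{2} = 3 \cdot 16^{2} = 3 \cdot 256 = 768$)
$\sqrt{D{\left(K{\left(6,P{\left(-4,-4 \right)} \right)},38 \right)} + 22546} = \sqrt{768 + 22546} = \sqrt{23314}$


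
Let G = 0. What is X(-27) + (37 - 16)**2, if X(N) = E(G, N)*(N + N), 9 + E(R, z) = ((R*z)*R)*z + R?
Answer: 927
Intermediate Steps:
E(R, z) = -9 + R + R**2*z**2 (E(R, z) = -9 + (((R*z)*R)*z + R) = -9 + ((z*R**2)*z + R) = -9 + (R**2*z**2 + R) = -9 + (R + R**2*z**2) = -9 + R + R**2*z**2)
X(N) = -18*N (X(N) = (-9 + 0 + 0**2*N**2)*(N + N) = (-9 + 0 + 0*N**2)*(2*N) = (-9 + 0 + 0)*(2*N) = -18*N)
X(-27) + (37 - 16)**2 = -18*(-27) + (37 - 16)**2 = 486 + 21**2 = 486 + 441 = 927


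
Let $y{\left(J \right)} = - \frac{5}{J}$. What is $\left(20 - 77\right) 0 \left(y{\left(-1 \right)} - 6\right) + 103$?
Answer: $103$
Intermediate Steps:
$\left(20 - 77\right) 0 \left(y{\left(-1 \right)} - 6\right) + 103 = \left(20 - 77\right) 0 \left(- \frac{5}{-1} - 6\right) + 103 = - 57 \cdot 0 \left(\left(-5\right) \left(-1\right) - 6\right) + 103 = - 57 \cdot 0 \left(5 - 6\right) + 103 = - 57 \cdot 0 \left(-1\right) + 103 = \left(-57\right) 0 + 103 = 0 + 103 = 103$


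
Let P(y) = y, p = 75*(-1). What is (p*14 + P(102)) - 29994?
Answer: -30942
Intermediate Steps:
p = -75
(p*14 + P(102)) - 29994 = (-75*14 + 102) - 29994 = (-1050 + 102) - 29994 = -948 - 29994 = -30942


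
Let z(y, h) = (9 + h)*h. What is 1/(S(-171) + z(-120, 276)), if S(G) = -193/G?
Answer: 171/13451053 ≈ 1.2713e-5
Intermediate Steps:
z(y, h) = h*(9 + h)
1/(S(-171) + z(-120, 276)) = 1/(-193/(-171) + 276*(9 + 276)) = 1/(-193*(-1/171) + 276*285) = 1/(193/171 + 78660) = 1/(13451053/171) = 171/13451053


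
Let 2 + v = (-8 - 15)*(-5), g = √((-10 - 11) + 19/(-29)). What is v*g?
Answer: 226*I*√4553/29 ≈ 525.85*I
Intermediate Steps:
g = 2*I*√4553/29 (g = √(-21 + 19*(-1/29)) = √(-21 - 19/29) = √(-628/29) = 2*I*√4553/29 ≈ 4.6535*I)
v = 113 (v = -2 + (-8 - 15)*(-5) = -2 - 23*(-5) = -2 + 115 = 113)
v*g = 113*(2*I*√4553/29) = 226*I*√4553/29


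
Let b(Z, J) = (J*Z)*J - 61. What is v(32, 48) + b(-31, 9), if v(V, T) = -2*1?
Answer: -2574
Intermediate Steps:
v(V, T) = -2
b(Z, J) = -61 + Z*J² (b(Z, J) = Z*J² - 61 = -61 + Z*J²)
v(32, 48) + b(-31, 9) = -2 + (-61 - 31*9²) = -2 + (-61 - 31*81) = -2 + (-61 - 2511) = -2 - 2572 = -2574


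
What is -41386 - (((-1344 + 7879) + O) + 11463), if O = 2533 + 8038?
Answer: -69955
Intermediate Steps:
O = 10571
-41386 - (((-1344 + 7879) + O) + 11463) = -41386 - (((-1344 + 7879) + 10571) + 11463) = -41386 - ((6535 + 10571) + 11463) = -41386 - (17106 + 11463) = -41386 - 1*28569 = -41386 - 28569 = -69955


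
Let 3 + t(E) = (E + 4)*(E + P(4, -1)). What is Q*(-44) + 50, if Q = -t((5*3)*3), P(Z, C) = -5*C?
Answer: 107718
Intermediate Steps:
t(E) = -3 + (4 + E)*(5 + E) (t(E) = -3 + (E + 4)*(E - 5*(-1)) = -3 + (4 + E)*(E + 5) = -3 + (4 + E)*(5 + E))
Q = -2447 (Q = -(17 + ((5*3)*3)² + 9*((5*3)*3)) = -(17 + (15*3)² + 9*(15*3)) = -(17 + 45² + 9*45) = -(17 + 2025 + 405) = -1*2447 = -2447)
Q*(-44) + 50 = -2447*(-44) + 50 = 107668 + 50 = 107718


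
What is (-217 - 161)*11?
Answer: -4158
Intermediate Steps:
(-217 - 161)*11 = -378*11 = -4158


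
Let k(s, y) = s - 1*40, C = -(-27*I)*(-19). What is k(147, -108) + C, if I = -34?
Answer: 17549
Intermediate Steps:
C = 17442 (C = -(-27*(-34))*(-19) = -918*(-19) = -1*(-17442) = 17442)
k(s, y) = -40 + s (k(s, y) = s - 40 = -40 + s)
k(147, -108) + C = (-40 + 147) + 17442 = 107 + 17442 = 17549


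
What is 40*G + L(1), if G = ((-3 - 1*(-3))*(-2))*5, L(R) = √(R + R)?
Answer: √2 ≈ 1.4142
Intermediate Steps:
L(R) = √2*√R (L(R) = √(2*R) = √2*√R)
G = 0 (G = ((-3 + 3)*(-2))*5 = (0*(-2))*5 = 0*5 = 0)
40*G + L(1) = 40*0 + √2*√1 = 0 + √2*1 = 0 + √2 = √2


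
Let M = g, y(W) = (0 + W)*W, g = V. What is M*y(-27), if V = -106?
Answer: -77274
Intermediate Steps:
g = -106
y(W) = W**2 (y(W) = W*W = W**2)
M = -106
M*y(-27) = -106*(-27)**2 = -106*729 = -77274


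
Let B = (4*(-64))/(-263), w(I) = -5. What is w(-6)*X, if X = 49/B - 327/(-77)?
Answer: -5380055/19712 ≈ -272.93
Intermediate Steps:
B = 256/263 (B = -256*(-1/263) = 256/263 ≈ 0.97338)
X = 1076011/19712 (X = 49/(256/263) - 327/(-77) = 49*(263/256) - 327*(-1/77) = 12887/256 + 327/77 = 1076011/19712 ≈ 54.587)
w(-6)*X = -5*1076011/19712 = -5380055/19712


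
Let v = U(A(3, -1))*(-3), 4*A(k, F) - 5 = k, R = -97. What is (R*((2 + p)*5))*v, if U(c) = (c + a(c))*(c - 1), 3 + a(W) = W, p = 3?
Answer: 7275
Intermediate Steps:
a(W) = -3 + W
A(k, F) = 5/4 + k/4
U(c) = (-1 + c)*(-3 + 2*c) (U(c) = (c + (-3 + c))*(c - 1) = (-3 + 2*c)*(-1 + c) = (-1 + c)*(-3 + 2*c))
v = -3 (v = (3 - 5*(5/4 + (¼)*3) + 2*(5/4 + (¼)*3)²)*(-3) = (3 - 5*(5/4 + ¾) + 2*(5/4 + ¾)²)*(-3) = (3 - 5*2 + 2*2²)*(-3) = (3 - 10 + 2*4)*(-3) = (3 - 10 + 8)*(-3) = 1*(-3) = -3)
(R*((2 + p)*5))*v = -97*(2 + 3)*5*(-3) = -485*5*(-3) = -97*25*(-3) = -2425*(-3) = 7275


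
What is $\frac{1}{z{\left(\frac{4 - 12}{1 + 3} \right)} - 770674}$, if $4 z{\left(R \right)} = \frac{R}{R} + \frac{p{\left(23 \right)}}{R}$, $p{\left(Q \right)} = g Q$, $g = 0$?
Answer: $- \frac{4}{3082695} \approx -1.2976 \cdot 10^{-6}$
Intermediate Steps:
$p{\left(Q \right)} = 0$ ($p{\left(Q \right)} = 0 Q = 0$)
$z{\left(R \right)} = \frac{1}{4}$ ($z{\left(R \right)} = \frac{\frac{R}{R} + \frac{0}{R}}{4} = \frac{1 + 0}{4} = \frac{1}{4} \cdot 1 = \frac{1}{4}$)
$\frac{1}{z{\left(\frac{4 - 12}{1 + 3} \right)} - 770674} = \frac{1}{\frac{1}{4} - 770674} = \frac{1}{- \frac{3082695}{4}} = - \frac{4}{3082695}$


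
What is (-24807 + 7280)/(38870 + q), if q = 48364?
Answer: -17527/87234 ≈ -0.20092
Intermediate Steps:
(-24807 + 7280)/(38870 + q) = (-24807 + 7280)/(38870 + 48364) = -17527/87234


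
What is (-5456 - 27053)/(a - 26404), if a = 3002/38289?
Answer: 1244737101/1010979754 ≈ 1.2312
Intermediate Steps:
a = 3002/38289 (a = 3002*(1/38289) = 3002/38289 ≈ 0.078404)
(-5456 - 27053)/(a - 26404) = (-5456 - 27053)/(3002/38289 - 26404) = -32509/(-1010979754/38289) = -32509*(-38289/1010979754) = 1244737101/1010979754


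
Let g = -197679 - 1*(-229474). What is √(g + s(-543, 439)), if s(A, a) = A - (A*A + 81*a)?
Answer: 2*I*√74789 ≈ 546.95*I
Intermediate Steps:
g = 31795 (g = -197679 + 229474 = 31795)
s(A, a) = A - A² - 81*a (s(A, a) = A - (A² + 81*a) = A + (-A² - 81*a) = A - A² - 81*a)
√(g + s(-543, 439)) = √(31795 + (-543 - 1*(-543)² - 81*439)) = √(31795 + (-543 - 1*294849 - 35559)) = √(31795 + (-543 - 294849 - 35559)) = √(31795 - 330951) = √(-299156) = 2*I*√74789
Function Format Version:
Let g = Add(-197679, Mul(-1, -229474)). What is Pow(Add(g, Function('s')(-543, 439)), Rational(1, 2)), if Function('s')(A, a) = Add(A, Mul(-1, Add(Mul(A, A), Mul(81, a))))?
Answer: Mul(2, I, Pow(74789, Rational(1, 2))) ≈ Mul(546.95, I)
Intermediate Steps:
g = 31795 (g = Add(-197679, 229474) = 31795)
Function('s')(A, a) = Add(A, Mul(-1, Pow(A, 2)), Mul(-81, a)) (Function('s')(A, a) = Add(A, Mul(-1, Add(Pow(A, 2), Mul(81, a)))) = Add(A, Add(Mul(-1, Pow(A, 2)), Mul(-81, a))) = Add(A, Mul(-1, Pow(A, 2)), Mul(-81, a)))
Pow(Add(g, Function('s')(-543, 439)), Rational(1, 2)) = Pow(Add(31795, Add(-543, Mul(-1, Pow(-543, 2)), Mul(-81, 439))), Rational(1, 2)) = Pow(Add(31795, Add(-543, Mul(-1, 294849), -35559)), Rational(1, 2)) = Pow(Add(31795, Add(-543, -294849, -35559)), Rational(1, 2)) = Pow(Add(31795, -330951), Rational(1, 2)) = Pow(-299156, Rational(1, 2)) = Mul(2, I, Pow(74789, Rational(1, 2)))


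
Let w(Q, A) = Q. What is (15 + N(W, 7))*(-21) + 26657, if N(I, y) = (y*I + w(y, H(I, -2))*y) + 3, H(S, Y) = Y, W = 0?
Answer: 25250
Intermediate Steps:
N(I, y) = 3 + y**2 + I*y (N(I, y) = (y*I + y*y) + 3 = (I*y + y**2) + 3 = (y**2 + I*y) + 3 = 3 + y**2 + I*y)
(15 + N(W, 7))*(-21) + 26657 = (15 + (3 + 7**2 + 0*7))*(-21) + 26657 = (15 + (3 + 49 + 0))*(-21) + 26657 = (15 + 52)*(-21) + 26657 = 67*(-21) + 26657 = -1407 + 26657 = 25250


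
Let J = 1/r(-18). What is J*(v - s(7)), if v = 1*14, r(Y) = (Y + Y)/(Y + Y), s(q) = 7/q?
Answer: 13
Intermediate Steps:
r(Y) = 1 (r(Y) = (2*Y)/((2*Y)) = (2*Y)*(1/(2*Y)) = 1)
v = 14
J = 1 (J = 1/1 = 1)
J*(v - s(7)) = 1*(14 - 7/7) = 1*(14 - 1*1) = 1*(14 - 1) = 1*13 = 13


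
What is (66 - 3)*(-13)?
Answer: -819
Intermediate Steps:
(66 - 3)*(-13) = 63*(-13) = -819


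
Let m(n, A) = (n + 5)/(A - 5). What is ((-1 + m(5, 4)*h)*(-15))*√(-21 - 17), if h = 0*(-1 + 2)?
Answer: 15*I*√38 ≈ 92.466*I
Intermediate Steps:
m(n, A) = (5 + n)/(-5 + A)
h = 0 (h = 0*1 = 0)
((-1 + m(5, 4)*h)*(-15))*√(-21 - 17) = ((-1 + ((5 + 5)/(-5 + 4))*0)*(-15))*√(-21 - 17) = ((-1 + (10/(-1))*0)*(-15))*√(-38) = ((-1 - 1*10*0)*(-15))*(I*√38) = ((-1 - 10*0)*(-15))*(I*√38) = ((-1 + 0)*(-15))*(I*√38) = (-1*(-15))*(I*√38) = 15*(I*√38) = 15*I*√38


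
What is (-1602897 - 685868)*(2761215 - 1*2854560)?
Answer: 213644768925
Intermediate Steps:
(-1602897 - 685868)*(2761215 - 1*2854560) = -2288765*(2761215 - 2854560) = -2288765*(-93345) = 213644768925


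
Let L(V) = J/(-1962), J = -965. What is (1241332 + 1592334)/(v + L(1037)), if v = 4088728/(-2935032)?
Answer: -679906606662756/216240769 ≈ -3.1442e+6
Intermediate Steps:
L(V) = 965/1962 (L(V) = -965/(-1962) = -965*(-1/1962) = 965/1962)
v = -511091/366879 (v = 4088728*(-1/2935032) = -511091/366879 ≈ -1.3931)
(1241332 + 1592334)/(v + L(1037)) = (1241332 + 1592334)/(-511091/366879 + 965/1962) = 2833666/(-216240769/239938866) = 2833666*(-239938866/216240769) = -679906606662756/216240769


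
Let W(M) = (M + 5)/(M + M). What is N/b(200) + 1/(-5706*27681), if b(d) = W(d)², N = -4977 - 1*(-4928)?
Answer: -49532425691281/265510228266 ≈ -186.56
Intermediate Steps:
N = -49 (N = -4977 + 4928 = -49)
W(M) = (5 + M)/(2*M) (W(M) = (5 + M)/((2*M)) = (5 + M)*(1/(2*M)) = (5 + M)/(2*M))
b(d) = (5 + d)²/(4*d²) (b(d) = ((5 + d)/(2*d))² = (5 + d)²/(4*d²))
N/b(200) + 1/(-5706*27681) = -49*160000/(5 + 200)² + 1/(-5706*27681) = -49/((¼)*(1/40000)*205²) - 1/5706*1/27681 = -49/((¼)*(1/40000)*42025) - 1/157947786 = -49/1681/6400 - 1/157947786 = -49*6400/1681 - 1/157947786 = -313600/1681 - 1/157947786 = -49532425691281/265510228266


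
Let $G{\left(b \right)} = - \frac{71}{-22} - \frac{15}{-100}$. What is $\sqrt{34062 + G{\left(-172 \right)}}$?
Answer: $\frac{\sqrt{412191065}}{110} \approx 184.57$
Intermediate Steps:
$G{\left(b \right)} = \frac{743}{220}$ ($G{\left(b \right)} = \left(-71\right) \left(- \frac{1}{22}\right) - - \frac{3}{20} = \frac{71}{22} + \frac{3}{20} = \frac{743}{220}$)
$\sqrt{34062 + G{\left(-172 \right)}} = \sqrt{34062 + \frac{743}{220}} = \sqrt{\frac{7494383}{220}} = \frac{\sqrt{412191065}}{110}$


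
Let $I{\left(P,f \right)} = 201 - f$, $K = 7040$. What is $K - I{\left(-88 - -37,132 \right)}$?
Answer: $6971$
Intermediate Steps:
$K - I{\left(-88 - -37,132 \right)} = 7040 - \left(201 - 132\right) = 7040 - 69 = 6971$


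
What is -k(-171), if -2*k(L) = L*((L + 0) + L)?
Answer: 29241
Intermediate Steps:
k(L) = -L² (k(L) = -L*((L + 0) + L)/2 = -L*(L + L)/2 = -L*2*L/2 = -L²)
-k(-171) = -(-1)*(-171)² = -(-1)*29241 = -1*(-29241) = 29241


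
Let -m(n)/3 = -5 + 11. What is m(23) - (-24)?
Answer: 6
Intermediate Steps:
m(n) = -18 (m(n) = -3*(-5 + 11) = -3*6 = -18)
m(23) - (-24) = -18 - (-24) = -18 - 1*(-24) = -18 + 24 = 6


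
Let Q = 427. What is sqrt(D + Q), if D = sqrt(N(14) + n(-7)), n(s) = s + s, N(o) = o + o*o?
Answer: 21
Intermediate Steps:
N(o) = o + o**2
n(s) = 2*s
D = 14 (D = sqrt(14*(1 + 14) + 2*(-7)) = sqrt(14*15 - 14) = sqrt(210 - 14) = sqrt(196) = 14)
sqrt(D + Q) = sqrt(14 + 427) = sqrt(441) = 21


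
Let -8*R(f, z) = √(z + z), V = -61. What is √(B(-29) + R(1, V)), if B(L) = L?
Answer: √(-464 - 2*I*√122)/4 ≈ 0.12816 - 5.3867*I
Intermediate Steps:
R(f, z) = -√2*√z/8 (R(f, z) = -√(z + z)/8 = -√2*√z/8)
√(B(-29) + R(1, V)) = √(-29 - √2*√(-61)/8) = √(-29 - √2*I*√61/8) = √(-29 - I*√122/8)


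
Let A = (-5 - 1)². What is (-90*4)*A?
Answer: -12960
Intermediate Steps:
A = 36 (A = (-6)² = 36)
(-90*4)*A = -90*4*36 = -360*36 = -12960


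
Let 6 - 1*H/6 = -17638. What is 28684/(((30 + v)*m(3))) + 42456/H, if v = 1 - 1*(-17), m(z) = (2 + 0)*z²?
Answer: 32013385/952776 ≈ 33.600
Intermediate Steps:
H = 105864 (H = 36 - 6*(-17638) = 36 + 105828 = 105864)
m(z) = 2*z²
v = 18 (v = 1 + 17 = 18)
28684/(((30 + v)*m(3))) + 42456/H = 28684/(((30 + 18)*(2*3²))) + 42456/105864 = 28684/((48*(2*9))) + 42456*(1/105864) = 28684/((48*18)) + 1769/4411 = 28684/864 + 1769/4411 = 28684*(1/864) + 1769/4411 = 7171/216 + 1769/4411 = 32013385/952776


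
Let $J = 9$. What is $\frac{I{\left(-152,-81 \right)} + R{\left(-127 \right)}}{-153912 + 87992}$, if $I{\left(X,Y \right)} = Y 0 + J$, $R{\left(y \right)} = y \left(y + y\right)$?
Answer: $- \frac{32267}{65920} \approx -0.48949$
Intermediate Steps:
$R{\left(y \right)} = 2 y^{2}$ ($R{\left(y \right)} = y 2 y = 2 y^{2}$)
$I{\left(X,Y \right)} = 9$ ($I{\left(X,Y \right)} = Y 0 + 9 = 0 + 9 = 9$)
$\frac{I{\left(-152,-81 \right)} + R{\left(-127 \right)}}{-153912 + 87992} = \frac{9 + 2 \left(-127\right)^{2}}{-153912 + 87992} = \frac{9 + 2 \cdot 16129}{-65920} = \left(9 + 32258\right) \left(- \frac{1}{65920}\right) = 32267 \left(- \frac{1}{65920}\right) = - \frac{32267}{65920}$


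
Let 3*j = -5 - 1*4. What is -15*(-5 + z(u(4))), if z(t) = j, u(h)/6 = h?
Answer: 120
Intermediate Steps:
u(h) = 6*h
j = -3 (j = (-5 - 1*4)/3 = (-5 - 4)/3 = (1/3)*(-9) = -3)
z(t) = -3
-15*(-5 + z(u(4))) = -15*(-5 - 3) = -15*(-8) = 120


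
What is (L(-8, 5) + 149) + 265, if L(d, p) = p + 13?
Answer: 432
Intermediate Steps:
L(d, p) = 13 + p
(L(-8, 5) + 149) + 265 = ((13 + 5) + 149) + 265 = (18 + 149) + 265 = 167 + 265 = 432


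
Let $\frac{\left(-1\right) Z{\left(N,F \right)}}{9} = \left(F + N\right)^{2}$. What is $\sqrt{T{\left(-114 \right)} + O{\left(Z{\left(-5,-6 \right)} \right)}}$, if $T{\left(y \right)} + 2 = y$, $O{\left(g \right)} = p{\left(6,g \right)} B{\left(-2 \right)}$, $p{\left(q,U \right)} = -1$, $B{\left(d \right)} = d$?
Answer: $i \sqrt{114} \approx 10.677 i$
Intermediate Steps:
$Z{\left(N,F \right)} = - 9 \left(F + N\right)^{2}$
$O{\left(g \right)} = 2$ ($O{\left(g \right)} = \left(-1\right) \left(-2\right) = 2$)
$T{\left(y \right)} = -2 + y$
$\sqrt{T{\left(-114 \right)} + O{\left(Z{\left(-5,-6 \right)} \right)}} = \sqrt{\left(-2 - 114\right) + 2} = \sqrt{-116 + 2} = \sqrt{-114} = i \sqrt{114}$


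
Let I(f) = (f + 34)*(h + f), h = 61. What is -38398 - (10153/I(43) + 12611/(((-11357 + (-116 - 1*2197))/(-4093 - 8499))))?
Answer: -19144039701/382760 ≈ -50016.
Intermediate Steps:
I(f) = (34 + f)*(61 + f) (I(f) = (f + 34)*(61 + f) = (34 + f)*(61 + f))
-38398 - (10153/I(43) + 12611/(((-11357 + (-116 - 1*2197))/(-4093 - 8499)))) = -38398 - (10153/(2074 + 43**2 + 95*43) + 12611/(((-11357 + (-116 - 1*2197))/(-4093 - 8499)))) = -38398 - (10153/(2074 + 1849 + 4085) + 12611/(((-11357 + (-116 - 2197))/(-12592)))) = -38398 - (10153/8008 + 12611/(((-11357 - 2313)*(-1/12592)))) = -38398 - (10153*(1/8008) + 12611/((-13670*(-1/12592)))) = -38398 - (71/56 + 12611/(6835/6296)) = -38398 - (71/56 + 12611*(6296/6835)) = -38398 - (71/56 + 79398856/6835) = -38398 - 1*4446821221/382760 = -38398 - 4446821221/382760 = -19144039701/382760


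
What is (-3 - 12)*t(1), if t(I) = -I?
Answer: 15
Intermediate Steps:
(-3 - 12)*t(1) = (-3 - 12)*(-1*1) = -15*(-1) = 15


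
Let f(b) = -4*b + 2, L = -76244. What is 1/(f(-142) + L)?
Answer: -1/75674 ≈ -1.3215e-5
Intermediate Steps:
f(b) = 2 - 4*b
1/(f(-142) + L) = 1/((2 - 4*(-142)) - 76244) = 1/((2 + 568) - 76244) = 1/(570 - 76244) = 1/(-75674) = -1/75674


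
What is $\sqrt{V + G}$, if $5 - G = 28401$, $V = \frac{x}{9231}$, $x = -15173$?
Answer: $\frac{i \sqrt{2419801868919}}{9231} \approx 168.52 i$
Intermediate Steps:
$V = - \frac{15173}{9231} \approx -1.6437$
$G = -28396$ ($G = 5 - 28401 = -28396$)
$\sqrt{V + G} = \sqrt{- \frac{15173}{9231} - 28396} = \sqrt{- \frac{262138649}{9231}} = \frac{i \sqrt{2419801868919}}{9231}$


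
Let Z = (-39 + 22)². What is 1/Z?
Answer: 1/289 ≈ 0.0034602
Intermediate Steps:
Z = 289 (Z = (-17)² = 289)
1/Z = 1/289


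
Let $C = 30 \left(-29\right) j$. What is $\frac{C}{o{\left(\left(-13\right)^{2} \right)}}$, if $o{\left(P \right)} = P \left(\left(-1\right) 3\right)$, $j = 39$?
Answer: $\frac{870}{13} \approx 66.923$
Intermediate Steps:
$o{\left(P \right)} = - 3 P$ ($o{\left(P \right)} = P \left(-3\right) = - 3 P$)
$C = -33930$ ($C = 30 \left(-29\right) 39 = \left(-870\right) 39 = -33930$)
$\frac{C}{o{\left(\left(-13\right)^{2} \right)}} = - \frac{33930}{\left(-3\right) \left(-13\right)^{2}} = - \frac{33930}{\left(-3\right) 169} = - \frac{33930}{-507} = \left(-33930\right) \left(- \frac{1}{507}\right) = \frac{870}{13}$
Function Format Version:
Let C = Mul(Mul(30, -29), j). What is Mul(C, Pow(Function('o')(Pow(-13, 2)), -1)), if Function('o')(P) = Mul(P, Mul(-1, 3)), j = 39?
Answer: Rational(870, 13) ≈ 66.923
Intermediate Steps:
Function('o')(P) = Mul(-3, P) (Function('o')(P) = Mul(P, -3) = Mul(-3, P))
C = -33930 (C = Mul(Mul(30, -29), 39) = Mul(-870, 39) = -33930)
Mul(C, Pow(Function('o')(Pow(-13, 2)), -1)) = Mul(-33930, Pow(Mul(-3, Pow(-13, 2)), -1)) = Mul(-33930, Pow(Mul(-3, 169), -1)) = Mul(-33930, Pow(-507, -1)) = Mul(-33930, Rational(-1, 507)) = Rational(870, 13)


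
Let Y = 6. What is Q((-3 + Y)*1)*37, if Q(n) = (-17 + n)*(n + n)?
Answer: -3108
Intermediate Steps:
Q(n) = 2*n*(-17 + n) (Q(n) = (-17 + n)*(2*n) = 2*n*(-17 + n))
Q((-3 + Y)*1)*37 = (2*((-3 + 6)*1)*(-17 + (-3 + 6)*1))*37 = (2*(3*1)*(-17 + 3*1))*37 = (2*3*(-17 + 3))*37 = (2*3*(-14))*37 = -84*37 = -3108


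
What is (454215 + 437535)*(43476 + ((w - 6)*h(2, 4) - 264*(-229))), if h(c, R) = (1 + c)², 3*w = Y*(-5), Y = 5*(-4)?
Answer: 92900731500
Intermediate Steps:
Y = -20
w = 100/3 (w = (-20*(-5))/3 = (⅓)*100 = 100/3 ≈ 33.333)
(454215 + 437535)*(43476 + ((w - 6)*h(2, 4) - 264*(-229))) = (454215 + 437535)*(43476 + ((100/3 - 6)*(1 + 2)² - 264*(-229))) = 891750*(43476 + ((82/3)*3² + 60456)) = 891750*(43476 + ((82/3)*9 + 60456)) = 891750*(43476 + (246 + 60456)) = 891750*(43476 + 60702) = 891750*104178 = 92900731500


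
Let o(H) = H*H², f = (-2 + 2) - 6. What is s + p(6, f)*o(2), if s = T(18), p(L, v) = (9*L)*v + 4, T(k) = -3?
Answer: -2563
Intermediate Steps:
f = -6 (f = 0 - 6 = -6)
o(H) = H³
p(L, v) = 4 + 9*L*v (p(L, v) = 9*L*v + 4 = 4 + 9*L*v)
s = -3
s + p(6, f)*o(2) = -3 + (4 + 9*6*(-6))*2³ = -3 + (4 - 324)*8 = -3 - 320*8 = -3 - 2560 = -2563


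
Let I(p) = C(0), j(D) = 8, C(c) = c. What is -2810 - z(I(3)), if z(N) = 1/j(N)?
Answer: -22481/8 ≈ -2810.1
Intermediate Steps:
I(p) = 0
z(N) = ⅛ (z(N) = 1/8 = ⅛)
-2810 - z(I(3)) = -2810 - 1*⅛ = -2810 - ⅛ = -22481/8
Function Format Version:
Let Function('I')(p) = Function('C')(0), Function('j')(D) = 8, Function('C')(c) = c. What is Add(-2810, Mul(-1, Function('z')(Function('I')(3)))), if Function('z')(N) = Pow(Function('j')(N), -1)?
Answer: Rational(-22481, 8) ≈ -2810.1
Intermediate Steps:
Function('I')(p) = 0
Function('z')(N) = Rational(1, 8) (Function('z')(N) = Pow(8, -1) = Rational(1, 8))
Add(-2810, Mul(-1, Function('z')(Function('I')(3)))) = Add(-2810, Mul(-1, Rational(1, 8))) = Add(-2810, Rational(-1, 8)) = Rational(-22481, 8)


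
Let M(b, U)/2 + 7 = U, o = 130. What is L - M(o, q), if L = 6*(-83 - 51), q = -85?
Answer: -620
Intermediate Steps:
M(b, U) = -14 + 2*U
L = -804 (L = 6*(-134) = -804)
L - M(o, q) = -804 - (-14 + 2*(-85)) = -804 - (-14 - 170) = -804 - 1*(-184) = -804 + 184 = -620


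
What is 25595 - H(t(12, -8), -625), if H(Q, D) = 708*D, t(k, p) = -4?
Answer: 468095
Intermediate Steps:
25595 - H(t(12, -8), -625) = 25595 - 708*(-625) = 25595 - 1*(-442500) = 25595 + 442500 = 468095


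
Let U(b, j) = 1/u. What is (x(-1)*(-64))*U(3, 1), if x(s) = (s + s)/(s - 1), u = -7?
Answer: 64/7 ≈ 9.1429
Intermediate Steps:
x(s) = 2*s/(-1 + s) (x(s) = (2*s)/(-1 + s) = 2*s/(-1 + s))
U(b, j) = -⅐ (U(b, j) = 1/(-7) = -⅐)
(x(-1)*(-64))*U(3, 1) = ((2*(-1)/(-1 - 1))*(-64))*(-⅐) = ((2*(-1)/(-2))*(-64))*(-⅐) = ((2*(-1)*(-½))*(-64))*(-⅐) = (1*(-64))*(-⅐) = -64*(-⅐) = 64/7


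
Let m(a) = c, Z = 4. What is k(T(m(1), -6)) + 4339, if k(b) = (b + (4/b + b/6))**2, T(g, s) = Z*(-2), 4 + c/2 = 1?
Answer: 159685/36 ≈ 4435.7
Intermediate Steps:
c = -6 (c = -8 + 2*1 = -8 + 2 = -6)
m(a) = -6
T(g, s) = -8 (T(g, s) = 4*(-2) = -8)
k(b) = (4/b + 7*b/6)**2 (k(b) = (b + (4/b + b*(1/6)))**2 = (b + (4/b + b/6))**2 = (4/b + 7*b/6)**2)
k(T(m(1), -6)) + 4339 = (1/36)*(24 + 7*(-8)**2)**2/(-8)**2 + 4339 = (1/36)*(1/64)*(24 + 7*64)**2 + 4339 = (1/36)*(1/64)*(24 + 448)**2 + 4339 = (1/36)*(1/64)*472**2 + 4339 = (1/36)*(1/64)*222784 + 4339 = 3481/36 + 4339 = 159685/36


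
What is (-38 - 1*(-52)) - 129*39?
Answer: -5017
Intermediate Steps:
(-38 - 1*(-52)) - 129*39 = (-38 + 52) - 5031 = 14 - 5031 = -5017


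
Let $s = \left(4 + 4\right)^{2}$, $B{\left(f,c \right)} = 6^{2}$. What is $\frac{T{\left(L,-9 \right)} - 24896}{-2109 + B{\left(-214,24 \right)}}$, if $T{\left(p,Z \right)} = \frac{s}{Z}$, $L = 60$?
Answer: $\frac{224128}{18657} \approx 12.013$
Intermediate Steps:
$B{\left(f,c \right)} = 36$
$s = 64$ ($s = 8^{2} = 64$)
$T{\left(p,Z \right)} = \frac{64}{Z}$
$\frac{T{\left(L,-9 \right)} - 24896}{-2109 + B{\left(-214,24 \right)}} = \frac{\frac{64}{-9} - 24896}{-2109 + 36} = \frac{64 \left(- \frac{1}{9}\right) - 24896}{-2073} = \left(- \frac{64}{9} - 24896\right) \left(- \frac{1}{2073}\right) = \left(- \frac{224128}{9}\right) \left(- \frac{1}{2073}\right) = \frac{224128}{18657}$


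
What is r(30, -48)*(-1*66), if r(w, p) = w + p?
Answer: 1188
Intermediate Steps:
r(w, p) = p + w
r(30, -48)*(-1*66) = (-48 + 30)*(-1*66) = -18*(-66) = 1188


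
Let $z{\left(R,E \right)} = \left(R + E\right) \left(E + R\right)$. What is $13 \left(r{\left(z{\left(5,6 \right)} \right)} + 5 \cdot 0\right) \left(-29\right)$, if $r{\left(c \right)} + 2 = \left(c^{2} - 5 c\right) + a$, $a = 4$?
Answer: $-5292326$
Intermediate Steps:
$z{\left(R,E \right)} = \left(E + R\right)^{2}$ ($z{\left(R,E \right)} = \left(E + R\right) \left(E + R\right) = \left(E + R\right)^{2}$)
$r{\left(c \right)} = 2 + c^{2} - 5 c$ ($r{\left(c \right)} = -2 + \left(\left(c^{2} - 5 c\right) + 4\right) = -2 + \left(4 + c^{2} - 5 c\right) = 2 + c^{2} - 5 c$)
$13 \left(r{\left(z{\left(5,6 \right)} \right)} + 5 \cdot 0\right) \left(-29\right) = 13 \left(\left(2 + \left(\left(6 + 5\right)^{2}\right)^{2} - 5 \left(6 + 5\right)^{2}\right) + 5 \cdot 0\right) \left(-29\right) = 13 \left(\left(2 + \left(11^{2}\right)^{2} - 5 \cdot 11^{2}\right) + 0\right) \left(-29\right) = 13 \left(\left(2 + 121^{2} - 605\right) + 0\right) \left(-29\right) = 13 \left(\left(2 + 14641 - 605\right) + 0\right) \left(-29\right) = 13 \left(14038 + 0\right) \left(-29\right) = 13 \cdot 14038 \left(-29\right) = 182494 \left(-29\right) = -5292326$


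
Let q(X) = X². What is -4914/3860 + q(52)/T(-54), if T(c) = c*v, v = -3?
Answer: 2410343/156330 ≈ 15.418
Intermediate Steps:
T(c) = -3*c (T(c) = c*(-3) = -3*c)
-4914/3860 + q(52)/T(-54) = -4914/3860 + 52²/((-3*(-54))) = -4914*1/3860 + 2704/162 = -2457/1930 + 2704*(1/162) = -2457/1930 + 1352/81 = 2410343/156330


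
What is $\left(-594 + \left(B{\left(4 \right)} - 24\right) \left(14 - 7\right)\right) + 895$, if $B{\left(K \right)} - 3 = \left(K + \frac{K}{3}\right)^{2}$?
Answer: $\frac{3178}{9} \approx 353.11$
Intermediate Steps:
$B{\left(K \right)} = 3 + \frac{16 K^{2}}{9}$ ($B{\left(K \right)} = 3 + \left(K + \frac{K}{3}\right)^{2} = 3 + \left(\frac{4 K}{3}\right)^{2} = 3 + \frac{16 K^{2}}{9}$)
$\left(-594 + \left(B{\left(4 \right)} - 24\right) \left(14 - 7\right)\right) + 895 = \left(-594 + \left(\left(3 + \frac{16 \cdot 4^{2}}{9}\right) - 24\right) \left(14 - 7\right)\right) + 895 = \left(-594 + \left(\left(3 + \frac{16}{9} \cdot 16\right) - 24\right) 7\right) + 895 = \left(-594 + \left(\left(3 + \frac{256}{9}\right) - 24\right) 7\right) + 895 = \left(-594 + \left(\frac{283}{9} - 24\right) 7\right) + 895 = \left(-594 + \frac{67}{9} \cdot 7\right) + 895 = \left(-594 + \frac{469}{9}\right) + 895 = - \frac{4877}{9} + 895 = \frac{3178}{9}$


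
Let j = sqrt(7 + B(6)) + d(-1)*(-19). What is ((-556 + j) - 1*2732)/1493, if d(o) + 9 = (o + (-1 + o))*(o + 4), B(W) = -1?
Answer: -2946/1493 + sqrt(6)/1493 ≈ -1.9716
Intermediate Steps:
d(o) = -9 + (-1 + 2*o)*(4 + o) (d(o) = -9 + (o + (-1 + o))*(o + 4) = -9 + (-1 + 2*o)*(4 + o))
j = 342 + sqrt(6) (j = sqrt(7 - 1) + (-13 + 2*(-1)**2 + 7*(-1))*(-19) = sqrt(6) + (-13 + 2*1 - 7)*(-19) = sqrt(6) + (-13 + 2 - 7)*(-19) = sqrt(6) - 18*(-19) = sqrt(6) + 342 = 342 + sqrt(6) ≈ 344.45)
((-556 + j) - 1*2732)/1493 = ((-556 + (342 + sqrt(6))) - 1*2732)/1493 = ((-214 + sqrt(6)) - 2732)*(1/1493) = (-2946 + sqrt(6))*(1/1493) = -2946/1493 + sqrt(6)/1493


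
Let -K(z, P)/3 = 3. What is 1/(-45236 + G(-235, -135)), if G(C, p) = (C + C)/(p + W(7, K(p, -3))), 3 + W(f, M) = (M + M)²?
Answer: -93/4207183 ≈ -2.2105e-5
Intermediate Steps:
K(z, P) = -9 (K(z, P) = -3*3 = -9)
W(f, M) = -3 + 4*M² (W(f, M) = -3 + (M + M)² = -3 + (2*M)² = -3 + 4*M²)
G(C, p) = 2*C/(321 + p) (G(C, p) = (C + C)/(p + (-3 + 4*(-9)²)) = (2*C)/(p + (-3 + 4*81)) = (2*C)/(p + (-3 + 324)) = (2*C)/(p + 321) = (2*C)/(321 + p) = 2*C/(321 + p))
1/(-45236 + G(-235, -135)) = 1/(-45236 + 2*(-235)/(321 - 135)) = 1/(-45236 + 2*(-235)/186) = 1/(-45236 + 2*(-235)*(1/186)) = 1/(-45236 - 235/93) = 1/(-4207183/93) = -93/4207183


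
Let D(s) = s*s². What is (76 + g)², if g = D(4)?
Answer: 19600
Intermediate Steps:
D(s) = s³
g = 64 (g = 4³ = 64)
(76 + g)² = (76 + 64)² = 140² = 19600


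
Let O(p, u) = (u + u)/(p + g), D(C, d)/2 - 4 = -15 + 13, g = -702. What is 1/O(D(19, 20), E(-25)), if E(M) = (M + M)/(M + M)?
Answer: -349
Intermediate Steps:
D(C, d) = 4 (D(C, d) = 8 + 2*(-15 + 13) = 8 + 2*(-2) = 8 - 4 = 4)
E(M) = 1 (E(M) = (2*M)/((2*M)) = (2*M)*(1/(2*M)) = 1)
O(p, u) = 2*u/(-702 + p) (O(p, u) = (u + u)/(p - 702) = (2*u)/(-702 + p) = 2*u/(-702 + p))
1/O(D(19, 20), E(-25)) = 1/(2*1/(-702 + 4)) = 1/(2*1/(-698)) = 1/(2*1*(-1/698)) = 1/(-1/349) = -349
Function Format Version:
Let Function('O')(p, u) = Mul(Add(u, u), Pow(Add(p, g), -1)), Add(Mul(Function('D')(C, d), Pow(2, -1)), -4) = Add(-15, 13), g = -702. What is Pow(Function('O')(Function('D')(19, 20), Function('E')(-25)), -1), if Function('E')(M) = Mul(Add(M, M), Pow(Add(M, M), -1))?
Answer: -349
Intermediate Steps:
Function('D')(C, d) = 4 (Function('D')(C, d) = Add(8, Mul(2, Add(-15, 13))) = Add(8, Mul(2, -2)) = Add(8, -4) = 4)
Function('E')(M) = 1 (Function('E')(M) = Mul(Mul(2, M), Pow(Mul(2, M), -1)) = Mul(Mul(2, M), Mul(Rational(1, 2), Pow(M, -1))) = 1)
Function('O')(p, u) = Mul(2, u, Pow(Add(-702, p), -1)) (Function('O')(p, u) = Mul(Add(u, u), Pow(Add(p, -702), -1)) = Mul(Mul(2, u), Pow(Add(-702, p), -1)) = Mul(2, u, Pow(Add(-702, p), -1)))
Pow(Function('O')(Function('D')(19, 20), Function('E')(-25)), -1) = Pow(Mul(2, 1, Pow(Add(-702, 4), -1)), -1) = Pow(Mul(2, 1, Pow(-698, -1)), -1) = Pow(Mul(2, 1, Rational(-1, 698)), -1) = Pow(Rational(-1, 349), -1) = -349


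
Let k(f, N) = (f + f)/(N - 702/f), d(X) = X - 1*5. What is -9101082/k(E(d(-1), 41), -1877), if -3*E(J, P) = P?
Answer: -1021837633173/1681 ≈ -6.0788e+8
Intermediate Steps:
d(X) = -5 + X (d(X) = X - 5 = -5 + X)
E(J, P) = -P/3
k(f, N) = 2*f/(N - 702/f) (k(f, N) = (2*f)/(N - 702/f) = 2*f/(N - 702/f))
-9101082/k(E(d(-1), 41), -1877) = -9101082/(2*(-1/3*41)**2/(-702 - (-1877)*41/3)) = -9101082/(2*(-41/3)**2/(-702 - 1877*(-41/3))) = -9101082/(2*(1681/9)/(-702 + 76957/3)) = -9101082/(2*(1681/9)/(74851/3)) = -9101082/(2*(1681/9)*(3/74851)) = -9101082/3362/224553 = -9101082*224553/3362 = -1021837633173/1681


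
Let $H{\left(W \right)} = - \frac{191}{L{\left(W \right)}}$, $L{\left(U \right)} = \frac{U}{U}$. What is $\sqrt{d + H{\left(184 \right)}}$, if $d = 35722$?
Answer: $\sqrt{35531} \approx 188.5$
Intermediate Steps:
$L{\left(U \right)} = 1$
$H{\left(W \right)} = -191$ ($H{\left(W \right)} = - \frac{191}{1} = \left(-191\right) 1 = -191$)
$\sqrt{d + H{\left(184 \right)}} = \sqrt{35722 - 191} = \sqrt{35531}$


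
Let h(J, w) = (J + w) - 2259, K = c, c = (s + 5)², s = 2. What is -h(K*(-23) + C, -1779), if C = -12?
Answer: 5177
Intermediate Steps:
c = 49 (c = (2 + 5)² = 7² = 49)
K = 49
h(J, w) = -2259 + J + w
-h(K*(-23) + C, -1779) = -(-2259 + (49*(-23) - 12) - 1779) = -(-2259 + (-1127 - 12) - 1779) = -(-2259 - 1139 - 1779) = -1*(-5177) = 5177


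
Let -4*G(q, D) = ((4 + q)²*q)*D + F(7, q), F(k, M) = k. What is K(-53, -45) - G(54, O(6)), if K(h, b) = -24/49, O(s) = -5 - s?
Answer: -97912337/196 ≈ -4.9955e+5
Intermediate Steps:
K(h, b) = -24/49 (K(h, b) = -24*1/49 = -24/49)
G(q, D) = -7/4 - D*q*(4 + q)²/4 (G(q, D) = -(((4 + q)²*q)*D + 7)/4 = -((q*(4 + q)²)*D + 7)/4 = -(D*q*(4 + q)² + 7)/4 = -(7 + D*q*(4 + q)²)/4 = -7/4 - D*q*(4 + q)²/4)
K(-53, -45) - G(54, O(6)) = -24/49 - (-7/4 - ¼*(-5 - 1*6)*54*(4 + 54)²) = -24/49 - (-7/4 - ¼*(-5 - 6)*54*58²) = -24/49 - (-7/4 - ¼*(-11)*54*3364) = -24/49 - (-7/4 + 499554) = -24/49 - 1*1998209/4 = -24/49 - 1998209/4 = -97912337/196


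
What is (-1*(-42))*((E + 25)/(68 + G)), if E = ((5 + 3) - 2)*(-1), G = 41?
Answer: 798/109 ≈ 7.3211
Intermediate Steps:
E = -6 (E = (8 - 2)*(-1) = 6*(-1) = -6)
(-1*(-42))*((E + 25)/(68 + G)) = (-1*(-42))*((-6 + 25)/(68 + 41)) = 42*(19/109) = 798/109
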